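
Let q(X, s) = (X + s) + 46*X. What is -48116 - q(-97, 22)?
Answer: -43579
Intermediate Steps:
q(X, s) = s + 47*X
-48116 - q(-97, 22) = -48116 - (22 + 47*(-97)) = -48116 - (22 - 4559) = -48116 - 1*(-4537) = -48116 + 4537 = -43579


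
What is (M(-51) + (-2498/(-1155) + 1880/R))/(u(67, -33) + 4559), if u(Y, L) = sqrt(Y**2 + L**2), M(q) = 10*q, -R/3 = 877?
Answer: -260941914704/2338630901145 + 57236656*sqrt(5578)/2338630901145 ≈ -0.10975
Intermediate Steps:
R = -2631 (R = -3*877 = -2631)
u(Y, L) = sqrt(L**2 + Y**2)
(M(-51) + (-2498/(-1155) + 1880/R))/(u(67, -33) + 4559) = (10*(-51) + (-2498/(-1155) + 1880/(-2631)))/(sqrt((-33)**2 + 67**2) + 4559) = (-510 + (-2498*(-1/1155) + 1880*(-1/2631)))/(sqrt(1089 + 4489) + 4559) = (-510 + (2498/1155 - 1880/2631))/(sqrt(5578) + 4559) = (-510 + 488982/337645)/(4559 + sqrt(5578)) = -171709968/(337645*(4559 + sqrt(5578)))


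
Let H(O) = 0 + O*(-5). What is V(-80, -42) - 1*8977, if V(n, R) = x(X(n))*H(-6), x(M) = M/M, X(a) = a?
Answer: -8947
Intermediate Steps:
H(O) = -5*O (H(O) = 0 - 5*O = -5*O)
x(M) = 1
V(n, R) = 30 (V(n, R) = 1*(-5*(-6)) = 1*30 = 30)
V(-80, -42) - 1*8977 = 30 - 1*8977 = 30 - 8977 = -8947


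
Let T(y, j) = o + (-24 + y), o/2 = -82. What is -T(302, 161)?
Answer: -114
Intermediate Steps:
o = -164 (o = 2*(-82) = -164)
T(y, j) = -188 + y (T(y, j) = -164 + (-24 + y) = -188 + y)
-T(302, 161) = -(-188 + 302) = -1*114 = -114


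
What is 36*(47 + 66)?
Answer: 4068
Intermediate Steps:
36*(47 + 66) = 36*113 = 4068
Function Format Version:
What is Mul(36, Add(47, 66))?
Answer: 4068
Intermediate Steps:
Mul(36, Add(47, 66)) = Mul(36, 113) = 4068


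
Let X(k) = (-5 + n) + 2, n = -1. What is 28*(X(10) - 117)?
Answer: -3388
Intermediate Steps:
X(k) = -4 (X(k) = (-5 - 1) + 2 = -6 + 2 = -4)
28*(X(10) - 117) = 28*(-4 - 117) = 28*(-121) = -3388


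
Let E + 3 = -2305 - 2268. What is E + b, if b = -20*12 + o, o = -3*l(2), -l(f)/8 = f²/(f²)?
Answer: -4792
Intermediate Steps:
l(f) = -8 (l(f) = -8*f²/(f²) = -8*f²/f² = -8*1 = -8)
o = 24 (o = -3*(-8) = 24)
b = -216 (b = -20*12 + 24 = -240 + 24 = -216)
E = -4576 (E = -3 + (-2305 - 2268) = -3 - 4573 = -4576)
E + b = -4576 - 216 = -4792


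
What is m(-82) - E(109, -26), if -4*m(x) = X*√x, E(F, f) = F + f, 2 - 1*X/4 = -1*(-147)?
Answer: -83 + 145*I*√82 ≈ -83.0 + 1313.0*I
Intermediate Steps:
X = -580 (X = 8 - (-4)*(-147) = 8 - 4*147 = 8 - 588 = -580)
m(x) = 145*√x (m(x) = -(-145)*√x = 145*√x)
m(-82) - E(109, -26) = 145*√(-82) - (109 - 26) = 145*(I*√82) - 1*83 = 145*I*√82 - 83 = -83 + 145*I*√82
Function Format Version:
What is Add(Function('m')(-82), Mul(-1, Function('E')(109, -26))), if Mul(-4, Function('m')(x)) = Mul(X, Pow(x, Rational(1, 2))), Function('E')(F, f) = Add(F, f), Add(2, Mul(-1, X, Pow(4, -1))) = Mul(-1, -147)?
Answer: Add(-83, Mul(145, I, Pow(82, Rational(1, 2)))) ≈ Add(-83.000, Mul(1313.0, I))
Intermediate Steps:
X = -580 (X = Add(8, Mul(-4, Mul(-1, -147))) = Add(8, Mul(-4, 147)) = Add(8, -588) = -580)
Function('m')(x) = Mul(145, Pow(x, Rational(1, 2))) (Function('m')(x) = Mul(Rational(-1, 4), Mul(-580, Pow(x, Rational(1, 2)))) = Mul(145, Pow(x, Rational(1, 2))))
Add(Function('m')(-82), Mul(-1, Function('E')(109, -26))) = Add(Mul(145, Pow(-82, Rational(1, 2))), Mul(-1, Add(109, -26))) = Add(Mul(145, Mul(I, Pow(82, Rational(1, 2)))), Mul(-1, 83)) = Add(Mul(145, I, Pow(82, Rational(1, 2))), -83) = Add(-83, Mul(145, I, Pow(82, Rational(1, 2))))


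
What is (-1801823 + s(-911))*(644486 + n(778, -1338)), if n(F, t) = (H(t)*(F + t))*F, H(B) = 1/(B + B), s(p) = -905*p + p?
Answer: -140634145719022/223 ≈ -6.3065e+11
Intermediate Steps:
s(p) = -904*p
H(B) = 1/(2*B)
n(F, t) = F*(F + t)/(2*t) (n(F, t) = ((1/(2*t))*(F + t))*F = ((F + t)/(2*t))*F = F*(F + t)/(2*t))
(-1801823 + s(-911))*(644486 + n(778, -1338)) = (-1801823 - 904*(-911))*(644486 + (1/2)*778*(778 - 1338)/(-1338)) = (-1801823 + 823544)*(644486 + (1/2)*778*(-1/1338)*(-560)) = -978279*(644486 + 108920/669) = -978279*431270054/669 = -140634145719022/223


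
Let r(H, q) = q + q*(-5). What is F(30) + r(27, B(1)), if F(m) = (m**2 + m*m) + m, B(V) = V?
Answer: 1826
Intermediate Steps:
r(H, q) = -4*q (r(H, q) = q - 5*q = -4*q)
F(m) = m + 2*m**2 (F(m) = (m**2 + m**2) + m = 2*m**2 + m = m + 2*m**2)
F(30) + r(27, B(1)) = 30*(1 + 2*30) - 4*1 = 30*(1 + 60) - 4 = 30*61 - 4 = 1830 - 4 = 1826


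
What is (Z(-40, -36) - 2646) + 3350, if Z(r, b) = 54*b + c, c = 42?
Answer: -1198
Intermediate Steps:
Z(r, b) = 42 + 54*b (Z(r, b) = 54*b + 42 = 42 + 54*b)
(Z(-40, -36) - 2646) + 3350 = ((42 + 54*(-36)) - 2646) + 3350 = ((42 - 1944) - 2646) + 3350 = (-1902 - 2646) + 3350 = -4548 + 3350 = -1198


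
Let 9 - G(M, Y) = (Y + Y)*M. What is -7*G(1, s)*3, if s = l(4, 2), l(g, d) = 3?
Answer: -63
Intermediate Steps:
s = 3
G(M, Y) = 9 - 2*M*Y (G(M, Y) = 9 - (Y + Y)*M = 9 - 2*Y*M = 9 - 2*M*Y)
-7*G(1, s)*3 = -7*(9 - 2*1*3)*3 = -7*(9 - 6)*3 = -7*3*3 = -21*3 = -63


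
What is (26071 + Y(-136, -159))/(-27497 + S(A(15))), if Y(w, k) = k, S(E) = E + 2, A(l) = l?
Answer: -3239/3435 ≈ -0.94294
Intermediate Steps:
S(E) = 2 + E
(26071 + Y(-136, -159))/(-27497 + S(A(15))) = (26071 - 159)/(-27497 + (2 + 15)) = 25912/(-27497 + 17) = 25912/(-27480) = 25912*(-1/27480) = -3239/3435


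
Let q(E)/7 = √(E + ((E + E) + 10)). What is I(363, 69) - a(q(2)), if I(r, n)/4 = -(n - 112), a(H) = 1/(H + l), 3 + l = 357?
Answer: 65703/382 ≈ 172.00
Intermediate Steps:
l = 354 (l = -3 + 357 = 354)
q(E) = 7*√(10 + 3*E) (q(E) = 7*√(E + ((E + E) + 10)) = 7*√(E + (2*E + 10)) = 7*√(E + (10 + 2*E)) = 7*√(10 + 3*E))
a(H) = 1/(354 + H) (a(H) = 1/(H + 354) = 1/(354 + H))
I(r, n) = 448 - 4*n (I(r, n) = 4*(-(n - 112)) = 4*(-(-112 + n)) = 4*(112 - n) = 448 - 4*n)
I(363, 69) - a(q(2)) = (448 - 4*69) - 1/(354 + 7*√(10 + 3*2)) = (448 - 276) - 1/(354 + 7*√(10 + 6)) = 172 - 1/(354 + 7*√16) = 172 - 1/(354 + 7*4) = 172 - 1/(354 + 28) = 172 - 1/382 = 65703/382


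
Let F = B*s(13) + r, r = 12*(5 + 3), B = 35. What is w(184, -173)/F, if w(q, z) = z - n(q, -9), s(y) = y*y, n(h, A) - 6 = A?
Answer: -170/6011 ≈ -0.028281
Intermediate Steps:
n(h, A) = 6 + A
s(y) = y²
r = 96 (r = 12*8 = 96)
w(q, z) = 3 + z (w(q, z) = z - (6 - 9) = z - 1*(-3) = z + 3 = 3 + z)
F = 6011 (F = 35*13² + 96 = 35*169 + 96 = 5915 + 96 = 6011)
w(184, -173)/F = (3 - 173)/6011 = -170*1/6011 = -170/6011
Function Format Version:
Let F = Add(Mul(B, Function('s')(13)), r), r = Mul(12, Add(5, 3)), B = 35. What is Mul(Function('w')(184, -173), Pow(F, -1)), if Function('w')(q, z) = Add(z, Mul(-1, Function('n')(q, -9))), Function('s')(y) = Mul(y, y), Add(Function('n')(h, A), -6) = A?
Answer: Rational(-170, 6011) ≈ -0.028281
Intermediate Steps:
Function('n')(h, A) = Add(6, A)
Function('s')(y) = Pow(y, 2)
r = 96 (r = Mul(12, 8) = 96)
Function('w')(q, z) = Add(3, z) (Function('w')(q, z) = Add(z, Mul(-1, Add(6, -9))) = Add(z, Mul(-1, -3)) = Add(z, 3) = Add(3, z))
F = 6011 (F = Add(Mul(35, Pow(13, 2)), 96) = Add(Mul(35, 169), 96) = Add(5915, 96) = 6011)
Mul(Function('w')(184, -173), Pow(F, -1)) = Mul(Add(3, -173), Pow(6011, -1)) = Mul(-170, Rational(1, 6011)) = Rational(-170, 6011)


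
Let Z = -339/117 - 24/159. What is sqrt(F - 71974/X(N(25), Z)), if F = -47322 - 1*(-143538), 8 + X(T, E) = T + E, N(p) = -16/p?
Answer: sqrt(37347207308112594)/603997 ≈ 319.96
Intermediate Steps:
Z = -6301/2067 (Z = -339*1/117 - 24*1/159 = -113/39 - 8/53 = -6301/2067 ≈ -3.0484)
X(T, E) = -8 + E + T (X(T, E) = -8 + (T + E) = -8 + (E + T) = -8 + E + T)
F = 96216 (F = -47322 + 143538 = 96216)
sqrt(F - 71974/X(N(25), Z)) = sqrt(96216 - 71974/(-8 - 6301/2067 - 16/25)) = sqrt(96216 - 71974/(-603997/51675)) = sqrt(96216 - 71974*(-51675/603997)) = sqrt(96216 + 3719256450/603997) = sqrt(61833431802/603997) = sqrt(37347207308112594)/603997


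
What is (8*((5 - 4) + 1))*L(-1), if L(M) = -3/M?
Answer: 48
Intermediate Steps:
(8*((5 - 4) + 1))*L(-1) = (8*((5 - 4) + 1))*(-3/(-1)) = (8*(1 + 1))*(-3*(-1)) = (8*2)*3 = 16*3 = 48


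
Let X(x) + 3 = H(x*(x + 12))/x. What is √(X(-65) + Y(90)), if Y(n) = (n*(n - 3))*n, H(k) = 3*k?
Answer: 9*√8698 ≈ 839.37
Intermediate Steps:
Y(n) = n²*(-3 + n) (Y(n) = (n*(-3 + n))*n = n²*(-3 + n))
X(x) = 33 + 3*x (X(x) = -3 + (3*(x*(x + 12)))/x = -3 + (3*(x*(12 + x)))/x = -3 + (3*x*(12 + x))/x = -3 + (36 + 3*x) = 33 + 3*x)
√(X(-65) + Y(90)) = √((33 + 3*(-65)) + 90²*(-3 + 90)) = √((33 - 195) + 8100*87) = √(-162 + 704700) = √704538 = 9*√8698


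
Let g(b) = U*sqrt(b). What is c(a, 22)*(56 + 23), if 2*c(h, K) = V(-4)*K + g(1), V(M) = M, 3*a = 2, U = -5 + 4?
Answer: -7031/2 ≈ -3515.5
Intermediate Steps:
U = -1
a = 2/3 (a = (1/3)*2 = 2/3 ≈ 0.66667)
g(b) = -sqrt(b)
c(h, K) = -1/2 - 2*K (c(h, K) = (-4*K - sqrt(1))/2 = (-4*K - 1*1)/2 = (-4*K - 1)/2 = (-1 - 4*K)/2 = -1/2 - 2*K)
c(a, 22)*(56 + 23) = (-1/2 - 2*22)*(56 + 23) = (-1/2 - 44)*79 = -89/2*79 = -7031/2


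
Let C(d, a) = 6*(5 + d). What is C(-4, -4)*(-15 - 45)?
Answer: -360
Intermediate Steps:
C(d, a) = 30 + 6*d
C(-4, -4)*(-15 - 45) = (30 + 6*(-4))*(-15 - 45) = (30 - 24)*(-60) = 6*(-60) = -360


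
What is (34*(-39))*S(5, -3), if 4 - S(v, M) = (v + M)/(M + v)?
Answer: -3978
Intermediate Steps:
S(v, M) = 3 (S(v, M) = 4 - (v + M)/(M + v) = 4 - (M + v)/(M + v) = 4 - 1*1 = 4 - 1 = 3)
(34*(-39))*S(5, -3) = (34*(-39))*3 = -1326*3 = -3978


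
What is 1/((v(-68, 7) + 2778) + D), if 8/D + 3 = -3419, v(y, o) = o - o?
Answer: 1711/4753154 ≈ 0.00035997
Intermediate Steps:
v(y, o) = 0
D = -4/1711 (D = 8/(-3 - 3419) = 8/(-3422) = 8*(-1/3422) = -4/1711 ≈ -0.0023378)
1/((v(-68, 7) + 2778) + D) = 1/((0 + 2778) - 4/1711) = 1/(2778 - 4/1711) = 1/(4753154/1711) = 1711/4753154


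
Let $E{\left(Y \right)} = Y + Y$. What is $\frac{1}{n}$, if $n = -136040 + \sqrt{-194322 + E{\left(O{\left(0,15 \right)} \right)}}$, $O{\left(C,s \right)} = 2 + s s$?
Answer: $- \frac{34010}{4626768867} - \frac{i \sqrt{48467}}{9253537734} \approx -7.3507 \cdot 10^{-6} - 2.3791 \cdot 10^{-8} i$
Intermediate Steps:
$O{\left(C,s \right)} = 2 + s^{2}$
$E{\left(Y \right)} = 2 Y$
$n = -136040 + 2 i \sqrt{48467}$ ($n = -136040 + \sqrt{-194322 + 2 \left(2 + 15^{2}\right)} = -136040 + \sqrt{-194322 + 2 \left(2 + 225\right)} = -136040 + \sqrt{-194322 + 2 \cdot 227} = -136040 + \sqrt{-194322 + 454} = -136040 + \sqrt{-193868} = -136040 + 2 i \sqrt{48467} \approx -1.3604 \cdot 10^{5} + 440.3 i$)
$\frac{1}{n} = \frac{1}{-136040 + 2 i \sqrt{48467}}$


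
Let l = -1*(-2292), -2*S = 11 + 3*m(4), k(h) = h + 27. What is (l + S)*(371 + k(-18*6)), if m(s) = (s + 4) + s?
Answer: 657865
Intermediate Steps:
m(s) = 4 + 2*s (m(s) = (4 + s) + s = 4 + 2*s)
k(h) = 27 + h
S = -47/2 (S = -(11 + 3*(4 + 2*4))/2 = -(11 + 3*(4 + 8))/2 = -(11 + 3*12)/2 = -(11 + 36)/2 = -½*47 = -47/2 ≈ -23.500)
l = 2292
(l + S)*(371 + k(-18*6)) = (2292 - 47/2)*(371 + (27 - 18*6)) = 4537*(371 + (27 - 108))/2 = 4537*(371 - 81)/2 = (4537/2)*290 = 657865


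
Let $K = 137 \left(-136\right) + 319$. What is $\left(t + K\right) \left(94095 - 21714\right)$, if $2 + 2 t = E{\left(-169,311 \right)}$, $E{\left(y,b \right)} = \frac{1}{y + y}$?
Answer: $- \frac{896095960965}{676} \approx -1.3256 \cdot 10^{9}$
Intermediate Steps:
$K = -18313$ ($K = -18632 + 319 = -18313$)
$E{\left(y,b \right)} = \frac{1}{2 y}$
$t = - \frac{677}{676}$ ($t = -1 + \frac{\frac{1}{2} \frac{1}{-169}}{2} = -1 + \frac{\frac{1}{2} \left(- \frac{1}{169}\right)}{2} = -1 + \frac{1}{2} \left(- \frac{1}{338}\right) = -1 - \frac{1}{676} = - \frac{677}{676} \approx -1.0015$)
$\left(t + K\right) \left(94095 - 21714\right) = \left(- \frac{677}{676} - 18313\right) \left(94095 - 21714\right) = \left(- \frac{12380265}{676}\right) 72381 = - \frac{896095960965}{676}$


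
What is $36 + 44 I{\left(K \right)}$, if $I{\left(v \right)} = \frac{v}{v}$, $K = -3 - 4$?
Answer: $80$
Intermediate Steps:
$K = -7$ ($K = -3 - 4 = -7$)
$I{\left(v \right)} = 1$
$36 + 44 I{\left(K \right)} = 36 + 44 \cdot 1 = 36 + 44 = 80$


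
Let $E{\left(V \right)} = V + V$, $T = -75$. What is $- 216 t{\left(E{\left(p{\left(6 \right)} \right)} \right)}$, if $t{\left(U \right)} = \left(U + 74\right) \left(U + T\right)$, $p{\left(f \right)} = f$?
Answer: $1170288$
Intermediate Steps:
$E{\left(V \right)} = 2 V$
$t{\left(U \right)} = \left(-75 + U\right) \left(74 + U\right)$ ($t{\left(U \right)} = \left(U + 74\right) \left(U - 75\right) = \left(74 + U\right) \left(-75 + U\right) = \left(-75 + U\right) \left(74 + U\right)$)
$- 216 t{\left(E{\left(p{\left(6 \right)} \right)} \right)} = - 216 \left(-5550 + \left(2 \cdot 6\right)^{2} - 2 \cdot 6\right) = - 216 \left(-5550 + 12^{2} - 12\right) = - 216 \left(-5550 + 144 - 12\right) = \left(-216\right) \left(-5418\right) = 1170288$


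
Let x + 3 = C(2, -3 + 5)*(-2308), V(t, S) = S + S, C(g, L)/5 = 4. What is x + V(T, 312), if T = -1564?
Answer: -45539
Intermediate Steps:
C(g, L) = 20 (C(g, L) = 5*4 = 20)
V(t, S) = 2*S
x = -46163 (x = -3 + 20*(-2308) = -3 - 46160 = -46163)
x + V(T, 312) = -46163 + 2*312 = -46163 + 624 = -45539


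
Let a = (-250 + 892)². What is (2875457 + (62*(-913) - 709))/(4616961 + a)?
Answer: 2818142/5029125 ≈ 0.56036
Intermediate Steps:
a = 412164 (a = 642² = 412164)
(2875457 + (62*(-913) - 709))/(4616961 + a) = (2875457 + (62*(-913) - 709))/(4616961 + 412164) = (2875457 + (-56606 - 709))/5029125 = (2875457 - 57315)*(1/5029125) = 2818142*(1/5029125) = 2818142/5029125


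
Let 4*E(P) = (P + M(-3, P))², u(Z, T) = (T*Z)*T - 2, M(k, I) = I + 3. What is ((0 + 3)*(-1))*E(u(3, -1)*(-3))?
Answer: -27/4 ≈ -6.7500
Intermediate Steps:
M(k, I) = 3 + I
u(Z, T) = -2 + Z*T² (u(Z, T) = Z*T² - 2 = -2 + Z*T²)
E(P) = (3 + 2*P)²/4 (E(P) = (P + (3 + P))²/4 = (3 + 2*P)²/4)
((0 + 3)*(-1))*E(u(3, -1)*(-3)) = ((0 + 3)*(-1))*((3 + 2*((-2 + 3*(-1)²)*(-3)))²/4) = (3*(-1))*((3 + 2*((-2 + 3*1)*(-3)))²/4) = -3*(3 + 2*((-2 + 3)*(-3)))²/4 = -3*(3 + 2*(1*(-3)))²/4 = -3*(3 + 2*(-3))²/4 = -3*(3 - 6)²/4 = -3*(-3)²/4 = -3*9/4 = -27/4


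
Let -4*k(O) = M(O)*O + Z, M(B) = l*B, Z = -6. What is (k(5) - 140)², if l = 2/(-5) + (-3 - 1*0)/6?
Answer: 1129969/64 ≈ 17656.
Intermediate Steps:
l = -9/10 (l = 2*(-⅕) + (-3 + 0)*(⅙) = -⅖ - 3*⅙ = -⅖ - ½ = -9/10 ≈ -0.90000)
M(B) = -9*B/10
k(O) = 3/2 + 9*O²/40 (k(O) = -((-9*O/10)*O - 6)/4 = -(-9*O²/10 - 6)/4 = -(-6 - 9*O²/10)/4 = 3/2 + 9*O²/40)
(k(5) - 140)² = ((3/2 + (9/40)*5²) - 140)² = ((3/2 + (9/40)*25) - 140)² = ((3/2 + 45/8) - 140)² = (57/8 - 140)² = (-1063/8)² = 1129969/64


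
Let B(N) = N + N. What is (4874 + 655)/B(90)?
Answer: 1843/60 ≈ 30.717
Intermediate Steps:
B(N) = 2*N
(4874 + 655)/B(90) = (4874 + 655)/((2*90)) = 5529/180 = 5529*(1/180) = 1843/60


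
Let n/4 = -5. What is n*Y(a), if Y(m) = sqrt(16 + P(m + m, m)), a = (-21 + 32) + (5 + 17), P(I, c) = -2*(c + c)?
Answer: -40*I*sqrt(29) ≈ -215.41*I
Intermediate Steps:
P(I, c) = -4*c
a = 33 (a = 11 + 22 = 33)
Y(m) = sqrt(16 - 4*m)
n = -20 (n = 4*(-5) = -20)
n*Y(a) = -40*sqrt(4 - 1*33) = -40*sqrt(4 - 33) = -40*sqrt(-29) = -40*I*sqrt(29)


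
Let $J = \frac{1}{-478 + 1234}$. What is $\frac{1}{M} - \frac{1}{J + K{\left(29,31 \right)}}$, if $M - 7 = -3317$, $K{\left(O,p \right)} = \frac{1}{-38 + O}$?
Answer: $\frac{2502277}{274730} \approx 9.1081$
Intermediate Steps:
$M = -3310$ ($M = 7 - 3317 = -3310$)
$J = \frac{1}{756} \approx 0.0013228$
$\frac{1}{M} - \frac{1}{J + K{\left(29,31 \right)}} = \frac{1}{-3310} - \frac{1}{\frac{1}{756} + \frac{1}{-38 + 29}} = - \frac{1}{3310} - \frac{1}{\frac{1}{756} + \frac{1}{-9}} = - \frac{1}{3310} - \frac{1}{\frac{1}{756} - \frac{1}{9}} = - \frac{1}{3310} - \frac{1}{- \frac{83}{756}} = - \frac{1}{3310} - - \frac{756}{83} = - \frac{1}{3310} + \frac{756}{83} = \frac{2502277}{274730}$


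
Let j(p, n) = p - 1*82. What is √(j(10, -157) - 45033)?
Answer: I*√45105 ≈ 212.38*I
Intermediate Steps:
j(p, n) = -82 + p (j(p, n) = p - 82 = -82 + p)
√(j(10, -157) - 45033) = √((-82 + 10) - 45033) = √(-72 - 45033) = √(-45105) = I*√45105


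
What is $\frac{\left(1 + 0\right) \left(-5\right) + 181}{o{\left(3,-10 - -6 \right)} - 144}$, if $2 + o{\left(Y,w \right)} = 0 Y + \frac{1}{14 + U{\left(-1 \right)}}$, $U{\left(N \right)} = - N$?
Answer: $- \frac{240}{199} \approx -1.206$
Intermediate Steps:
$o{\left(Y,w \right)} = - \frac{29}{15}$ ($o{\left(Y,w \right)} = -2 + \left(0 Y + \frac{1}{14 - -1}\right) = -2 + \left(0 + \frac{1}{14 + 1}\right) = -2 + \left(0 + \frac{1}{15}\right) = -2 + \frac{1}{15} = - \frac{29}{15}$)
$\frac{\left(1 + 0\right) \left(-5\right) + 181}{o{\left(3,-10 - -6 \right)} - 144} = \frac{\left(1 + 0\right) \left(-5\right) + 181}{- \frac{29}{15} - 144} = \frac{1 \left(-5\right) + 181}{- \frac{2189}{15}} = \left(-5 + 181\right) \left(- \frac{15}{2189}\right) = 176 \left(- \frac{15}{2189}\right) = - \frac{240}{199}$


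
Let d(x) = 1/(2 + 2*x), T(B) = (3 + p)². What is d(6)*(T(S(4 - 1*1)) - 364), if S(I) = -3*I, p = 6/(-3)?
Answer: -363/14 ≈ -25.929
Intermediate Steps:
p = -2 (p = 6*(-⅓) = -2)
T(B) = 1 (T(B) = (3 - 2)² = 1² = 1)
d(6)*(T(S(4 - 1*1)) - 364) = (1/(2*(1 + 6)))*(1 - 364) = ((½)/7)*(-363) = ((½)*(⅐))*(-363) = (1/14)*(-363) = -363/14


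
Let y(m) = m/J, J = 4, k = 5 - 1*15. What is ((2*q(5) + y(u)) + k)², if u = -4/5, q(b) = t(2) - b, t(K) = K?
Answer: 6561/25 ≈ 262.44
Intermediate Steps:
k = -10 (k = 5 - 15 = -10)
q(b) = 2 - b
u = -⅘ (u = -4*⅕ = -⅘ ≈ -0.80000)
y(m) = m/4
((2*q(5) + y(u)) + k)² = ((2*(2 - 1*5) + (¼)*(-⅘)) - 10)² = ((2*(2 - 5) - ⅕) - 10)² = ((2*(-3) - ⅕) - 10)² = ((-6 - ⅕) - 10)² = (-31/5 - 10)² = (-81/5)² = 6561/25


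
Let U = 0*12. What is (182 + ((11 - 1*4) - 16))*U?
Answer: 0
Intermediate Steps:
U = 0
(182 + ((11 - 1*4) - 16))*U = (182 + ((11 - 1*4) - 16))*0 = (182 + ((11 - 4) - 16))*0 = (182 + (7 - 16))*0 = (182 - 9)*0 = 173*0 = 0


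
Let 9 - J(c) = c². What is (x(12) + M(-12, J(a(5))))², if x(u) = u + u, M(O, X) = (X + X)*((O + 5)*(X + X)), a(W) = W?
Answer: 51036736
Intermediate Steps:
J(c) = 9 - c²
M(O, X) = 4*X²*(5 + O) (M(O, X) = (2*X)*((5 + O)*(2*X)) = (2*X)*(2*X*(5 + O)) = 4*X²*(5 + O))
x(u) = 2*u
(x(12) + M(-12, J(a(5))))² = (2*12 + 4*(9 - 1*5²)²*(5 - 12))² = (24 + 4*(9 - 1*25)²*(-7))² = (24 + 4*(9 - 25)²*(-7))² = (24 + 4*(-16)²*(-7))² = (24 + 4*256*(-7))² = (24 - 7168)² = (-7144)² = 51036736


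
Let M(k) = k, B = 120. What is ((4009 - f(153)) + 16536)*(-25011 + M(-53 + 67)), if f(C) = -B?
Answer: -516563005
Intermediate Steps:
f(C) = -120 (f(C) = -1*120 = -120)
((4009 - f(153)) + 16536)*(-25011 + M(-53 + 67)) = ((4009 - 1*(-120)) + 16536)*(-25011 + (-53 + 67)) = ((4009 + 120) + 16536)*(-25011 + 14) = (4129 + 16536)*(-24997) = 20665*(-24997) = -516563005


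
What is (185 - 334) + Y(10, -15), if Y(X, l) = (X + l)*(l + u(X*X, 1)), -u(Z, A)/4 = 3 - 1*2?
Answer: -54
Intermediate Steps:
u(Z, A) = -4 (u(Z, A) = -4*(3 - 1*2) = -4*(3 - 2) = -4*1 = -4)
Y(X, l) = (-4 + l)*(X + l) (Y(X, l) = (X + l)*(l - 4) = (X + l)*(-4 + l) = (-4 + l)*(X + l))
(185 - 334) + Y(10, -15) = (185 - 334) + ((-15)² - 4*10 - 4*(-15) + 10*(-15)) = -149 + (225 - 40 + 60 - 150) = -149 + 95 = -54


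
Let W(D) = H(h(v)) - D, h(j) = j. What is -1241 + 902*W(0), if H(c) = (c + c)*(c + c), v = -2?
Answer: 13191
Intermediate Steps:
H(c) = 4*c² (H(c) = (2*c)*(2*c) = 4*c²)
W(D) = 16 - D (W(D) = 4*(-2)² - D = 4*4 - D = 16 - D)
-1241 + 902*W(0) = -1241 + 902*(16 - 1*0) = -1241 + 902*(16 + 0) = -1241 + 902*16 = -1241 + 14432 = 13191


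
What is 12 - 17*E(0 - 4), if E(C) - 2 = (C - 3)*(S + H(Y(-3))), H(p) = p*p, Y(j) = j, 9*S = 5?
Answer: 10036/9 ≈ 1115.1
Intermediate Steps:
S = 5/9 (S = (⅑)*5 = 5/9 ≈ 0.55556)
H(p) = p²
E(C) = -80/3 + 86*C/9 (E(C) = 2 + (C - 3)*(5/9 + (-3)²) = 2 + (-3 + C)*(5/9 + 9) = 2 + (-3 + C)*(86/9) = 2 + (-86/3 + 86*C/9) = -80/3 + 86*C/9)
12 - 17*E(0 - 4) = 12 - 17*(-80/3 + 86*(0 - 4)/9) = 12 - 17*(-80/3 + (86/9)*(-4)) = 12 - 17*(-80/3 - 344/9) = 12 - 17*(-584/9) = 12 + 9928/9 = 10036/9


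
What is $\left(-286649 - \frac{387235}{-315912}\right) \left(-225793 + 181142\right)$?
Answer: $\frac{4043392364778103}{315912} \approx 1.2799 \cdot 10^{10}$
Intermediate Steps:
$\left(-286649 - \frac{387235}{-315912}\right) \left(-225793 + 181142\right) = \left(-286649 - - \frac{387235}{315912}\right) \left(-44651\right) = \left(-286649 + \frac{387235}{315912}\right) \left(-44651\right) = \left(- \frac{90555471653}{315912}\right) \left(-44651\right) = \frac{4043392364778103}{315912}$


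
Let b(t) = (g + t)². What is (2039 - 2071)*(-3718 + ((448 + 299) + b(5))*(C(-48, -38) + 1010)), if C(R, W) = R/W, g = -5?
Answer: -457030912/19 ≈ -2.4054e+7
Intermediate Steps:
b(t) = (-5 + t)²
(2039 - 2071)*(-3718 + ((448 + 299) + b(5))*(C(-48, -38) + 1010)) = (2039 - 2071)*(-3718 + ((448 + 299) + (-5 + 5)²)*(-48/(-38) + 1010)) = -32*(-3718 + (747 + 0²)*(-48*(-1/38) + 1010)) = -32*(-3718 + (747 + 0)*(24/19 + 1010)) = -32*(-3718 + 747*(19214/19)) = -32*(-3718 + 14352858/19) = -32*14282216/19 = -457030912/19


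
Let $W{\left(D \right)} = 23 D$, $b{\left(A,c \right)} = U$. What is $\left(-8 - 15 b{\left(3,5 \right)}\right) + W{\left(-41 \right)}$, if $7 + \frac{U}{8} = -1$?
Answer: $9$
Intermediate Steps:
$U = -64$ ($U = -56 + 8 \left(-1\right) = -56 - 8 = -64$)
$b{\left(A,c \right)} = -64$
$\left(-8 - 15 b{\left(3,5 \right)}\right) + W{\left(-41 \right)} = \left(-8 - -960\right) + 23 \left(-41\right) = \left(-8 + 960\right) - 943 = 952 - 943 = 9$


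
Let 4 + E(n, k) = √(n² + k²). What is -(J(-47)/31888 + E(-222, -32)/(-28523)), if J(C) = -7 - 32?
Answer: 984845/909541424 + 2*√12577/28523 ≈ 0.0089464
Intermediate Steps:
J(C) = -39
E(n, k) = -4 + √(k² + n²) (E(n, k) = -4 + √(n² + k²) = -4 + √(k² + n²))
-(J(-47)/31888 + E(-222, -32)/(-28523)) = -(-39/31888 + (-4 + √((-32)² + (-222)²))/(-28523)) = -(-39*1/31888 + (-4 + √(1024 + 49284))*(-1/28523)) = -(-39/31888 + (-4 + √50308)*(-1/28523)) = -(-39/31888 + (-4 + 2*√12577)*(-1/28523)) = -(-39/31888 + (4/28523 - 2*√12577/28523)) = -(-984845/909541424 - 2*√12577/28523) = 984845/909541424 + 2*√12577/28523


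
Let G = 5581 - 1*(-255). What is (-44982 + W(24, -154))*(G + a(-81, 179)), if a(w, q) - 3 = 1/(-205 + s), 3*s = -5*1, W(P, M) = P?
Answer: -81377958783/310 ≈ -2.6251e+8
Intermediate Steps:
s = -5/3 (s = (-5*1)/3 = (⅓)*(-5) = -5/3 ≈ -1.6667)
a(w, q) = 1857/620 (a(w, q) = 3 + 1/(-205 - 5/3) = 3 + 1/(-620/3) = 3 - 3/620 = 1857/620)
G = 5836 (G = 5581 + 255 = 5836)
(-44982 + W(24, -154))*(G + a(-81, 179)) = (-44982 + 24)*(5836 + 1857/620) = -44958*3620177/620 = -81377958783/310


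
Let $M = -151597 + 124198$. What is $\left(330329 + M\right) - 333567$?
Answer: $-30637$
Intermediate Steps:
$M = -27399$
$\left(330329 + M\right) - 333567 = \left(330329 - 27399\right) - 333567 = 302930 - 333567 = -30637$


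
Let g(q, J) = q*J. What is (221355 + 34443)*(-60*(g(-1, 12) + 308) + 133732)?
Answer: 29665405656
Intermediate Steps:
g(q, J) = J*q
(221355 + 34443)*(-60*(g(-1, 12) + 308) + 133732) = (221355 + 34443)*(-60*(12*(-1) + 308) + 133732) = 255798*(-60*(-12 + 308) + 133732) = 255798*(-60*296 + 133732) = 255798*(-17760 + 133732) = 255798*115972 = 29665405656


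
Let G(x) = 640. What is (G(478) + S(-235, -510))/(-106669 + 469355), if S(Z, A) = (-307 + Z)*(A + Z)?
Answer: 202215/181343 ≈ 1.1151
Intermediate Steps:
(G(478) + S(-235, -510))/(-106669 + 469355) = (640 + ((-235)**2 - 307*(-510) - 307*(-235) - 510*(-235)))/(-106669 + 469355) = (640 + (55225 + 156570 + 72145 + 119850))/362686 = (640 + 403790)*(1/362686) = 404430*(1/362686) = 202215/181343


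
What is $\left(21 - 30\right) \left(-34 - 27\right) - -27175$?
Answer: $27724$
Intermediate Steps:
$\left(21 - 30\right) \left(-34 - 27\right) - -27175 = \left(-9\right) \left(-61\right) + 27175 = 549 + 27175 = 27724$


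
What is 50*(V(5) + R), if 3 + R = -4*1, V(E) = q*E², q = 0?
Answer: -350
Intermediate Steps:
V(E) = 0 (V(E) = 0*E² = 0)
R = -7 (R = -3 - 4*1 = -3 - 4 = -7)
50*(V(5) + R) = 50*(0 - 7) = 50*(-7) = -350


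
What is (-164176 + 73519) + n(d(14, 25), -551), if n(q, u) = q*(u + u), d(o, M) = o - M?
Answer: -78535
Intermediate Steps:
n(q, u) = 2*q*u (n(q, u) = q*(2*u) = 2*q*u)
(-164176 + 73519) + n(d(14, 25), -551) = (-164176 + 73519) + 2*(14 - 1*25)*(-551) = -90657 + 2*(14 - 25)*(-551) = -90657 + 2*(-11)*(-551) = -90657 + 12122 = -78535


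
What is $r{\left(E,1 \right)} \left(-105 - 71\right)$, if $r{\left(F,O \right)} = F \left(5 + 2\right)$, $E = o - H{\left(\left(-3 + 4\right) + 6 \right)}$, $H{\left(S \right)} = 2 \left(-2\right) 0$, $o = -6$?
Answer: $7392$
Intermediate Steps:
$H{\left(S \right)} = 0$ ($H{\left(S \right)} = \left(-4\right) 0 = 0$)
$E = -6$ ($E = -6 - 0 = -6 + 0 = -6$)
$r{\left(F,O \right)} = 7 F$ ($r{\left(F,O \right)} = F 7 = 7 F$)
$r{\left(E,1 \right)} \left(-105 - 71\right) = 7 \left(-6\right) \left(-105 - 71\right) = \left(-42\right) \left(-176\right) = 7392$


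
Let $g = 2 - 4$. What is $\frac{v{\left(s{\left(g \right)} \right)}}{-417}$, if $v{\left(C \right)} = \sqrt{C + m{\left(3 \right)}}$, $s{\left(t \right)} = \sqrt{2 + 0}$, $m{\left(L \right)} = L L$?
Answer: $- \frac{\sqrt{9 + \sqrt{2}}}{417} \approx -0.0077389$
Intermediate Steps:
$m{\left(L \right)} = L^{2}$
$g = -2$
$s{\left(t \right)} = \sqrt{2}$
$v{\left(C \right)} = \sqrt{9 + C}$ ($v{\left(C \right)} = \sqrt{C + 3^{2}} = \sqrt{C + 9} = \sqrt{9 + C}$)
$\frac{v{\left(s{\left(g \right)} \right)}}{-417} = \frac{\sqrt{9 + \sqrt{2}}}{-417} = \sqrt{9 + \sqrt{2}} \left(- \frac{1}{417}\right) = - \frac{\sqrt{9 + \sqrt{2}}}{417}$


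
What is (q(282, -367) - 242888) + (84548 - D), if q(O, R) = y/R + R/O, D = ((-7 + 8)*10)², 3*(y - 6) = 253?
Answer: -16397749523/103494 ≈ -1.5844e+5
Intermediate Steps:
y = 271/3 (y = 6 + (⅓)*253 = 6 + 253/3 = 271/3 ≈ 90.333)
D = 100 (D = (1*10)² = 10² = 100)
q(O, R) = 271/(3*R) + R/O
(q(282, -367) - 242888) + (84548 - D) = (((271/3)/(-367) - 367/282) - 242888) + (84548 - 1*100) = (((271/3)*(-1/367) - 367*1/282) - 242888) + (84548 - 100) = ((-271/1101 - 367/282) - 242888) + 84448 = (-160163/103494 - 242888) + 84448 = -25137610835/103494 + 84448 = -16397749523/103494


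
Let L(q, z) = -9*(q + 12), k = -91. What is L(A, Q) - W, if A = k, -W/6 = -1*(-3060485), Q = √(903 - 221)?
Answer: 18363621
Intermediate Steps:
Q = √682 ≈ 26.115
W = -18362910 (W = -(-6)*(-3060485) = -6*3060485 = -18362910)
A = -91
L(q, z) = -108 - 9*q (L(q, z) = -9*(12 + q) = -108 - 9*q)
L(A, Q) - W = (-108 - 9*(-91)) - 1*(-18362910) = (-108 + 819) + 18362910 = 711 + 18362910 = 18363621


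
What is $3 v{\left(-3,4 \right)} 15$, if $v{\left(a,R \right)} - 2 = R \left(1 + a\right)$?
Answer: $-270$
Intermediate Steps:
$v{\left(a,R \right)} = 2 + R \left(1 + a\right)$
$3 v{\left(-3,4 \right)} 15 = 3 \left(2 + 4 + 4 \left(-3\right)\right) 15 = 3 \left(2 + 4 - 12\right) 15 = 3 \left(-6\right) 15 = \left(-18\right) 15 = -270$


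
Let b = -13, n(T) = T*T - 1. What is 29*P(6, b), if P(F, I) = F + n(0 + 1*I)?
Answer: 5046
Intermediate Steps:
n(T) = -1 + T² (n(T) = T² - 1 = -1 + T²)
P(F, I) = -1 + F + I² (P(F, I) = F + (-1 + (0 + 1*I)²) = F + (-1 + (0 + I)²) = F + (-1 + I²) = -1 + F + I²)
29*P(6, b) = 29*(-1 + 6 + (-13)²) = 29*(-1 + 6 + 169) = 29*174 = 5046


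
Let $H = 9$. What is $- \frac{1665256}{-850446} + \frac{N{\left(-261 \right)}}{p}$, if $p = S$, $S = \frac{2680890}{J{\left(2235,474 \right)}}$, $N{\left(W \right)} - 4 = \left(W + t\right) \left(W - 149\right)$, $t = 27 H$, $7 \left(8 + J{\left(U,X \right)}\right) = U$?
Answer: $\frac{3744502393928}{1329972103215} \approx 2.8155$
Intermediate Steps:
$J{\left(U,X \right)} = -8 + \frac{U}{7}$
$t = 243$ ($t = 27 \cdot 9 = 243$)
$N{\left(W \right)} = 4 + \left(-149 + W\right) \left(243 + W\right)$ ($N{\left(W \right)} = 4 + \left(W + 243\right) \left(W - 149\right) = 4 + \left(243 + W\right) \left(-149 + W\right) = 4 + \left(-149 + W\right) \left(243 + W\right)$)
$S = \frac{18766230}{2179}$ ($S = \frac{2680890}{-8 + \frac{1}{7} \cdot 2235} = \frac{2680890}{-8 + \frac{2235}{7}} = \frac{2680890}{\frac{2179}{7}} = 2680890 \cdot \frac{7}{2179} = \frac{18766230}{2179} \approx 8612.3$)
$p = \frac{18766230}{2179} \approx 8612.3$
$- \frac{1665256}{-850446} + \frac{N{\left(-261 \right)}}{p} = - \frac{1665256}{-850446} + \frac{-36203 + \left(-261\right)^{2} + 94 \left(-261\right)}{\frac{18766230}{2179}} = \left(-1665256\right) \left(- \frac{1}{850446}\right) + \left(-36203 + 68121 - 24534\right) \frac{2179}{18766230} = \frac{832628}{425223} + 7384 \cdot \frac{2179}{18766230} = \frac{832628}{425223} + \frac{8044868}{9383115} = \frac{3744502393928}{1329972103215}$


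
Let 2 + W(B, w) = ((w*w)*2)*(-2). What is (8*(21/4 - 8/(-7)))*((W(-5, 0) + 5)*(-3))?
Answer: -3222/7 ≈ -460.29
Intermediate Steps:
W(B, w) = -2 - 4*w**2 (W(B, w) = -2 + ((w*w)*2)*(-2) = -2 + (w**2*2)*(-2) = -2 + (2*w**2)*(-2) = -2 - 4*w**2)
(8*(21/4 - 8/(-7)))*((W(-5, 0) + 5)*(-3)) = (8*(21/4 - 8/(-7)))*(((-2 - 4*0**2) + 5)*(-3)) = (8*(21*(1/4) - 8*(-1/7)))*(((-2 - 4*0) + 5)*(-3)) = (8*(21/4 + 8/7))*(((-2 + 0) + 5)*(-3)) = (8*(179/28))*((-2 + 5)*(-3)) = 358*(3*(-3))/7 = (358/7)*(-9) = -3222/7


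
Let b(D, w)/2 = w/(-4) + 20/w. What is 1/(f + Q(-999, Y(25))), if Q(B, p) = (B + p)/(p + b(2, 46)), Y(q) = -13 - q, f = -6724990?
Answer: -1383/9300637319 ≈ -1.4870e-7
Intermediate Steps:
b(D, w) = 40/w - w/2 (b(D, w) = 2*(w/(-4) + 20/w) = 2*(w*(-¼) + 20/w) = 2*(-w/4 + 20/w) = 2*(20/w - w/4) = 40/w - w/2)
Q(B, p) = (B + p)/(-509/23 + p) (Q(B, p) = (B + p)/(p + (40/46 - ½*46)) = (B + p)/(p + (40*(1/46) - 23)) = (B + p)/(p + (20/23 - 23)) = (B + p)/(p - 509/23) = (B + p)/(-509/23 + p))
1/(f + Q(-999, Y(25))) = 1/(-6724990 + 23*(-999 + (-13 - 1*25))/(-509 + 23*(-13 - 1*25))) = 1/(-6724990 + 23*(-999 + (-13 - 25))/(-509 + 23*(-13 - 25))) = 1/(-6724990 + 23*(-999 - 38)/(-509 + 23*(-38))) = 1/(-6724990 + 23*(-1037)/(-509 - 874)) = 1/(-6724990 + 23*(-1037)/(-1383)) = 1/(-6724990 + 23*(-1/1383)*(-1037)) = 1/(-6724990 + 23851/1383) = 1/(-9300637319/1383) = -1383/9300637319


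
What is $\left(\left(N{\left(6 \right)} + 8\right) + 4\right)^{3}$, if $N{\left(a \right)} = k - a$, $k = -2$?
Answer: $64$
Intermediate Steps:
$N{\left(a \right)} = -2 - a$
$\left(\left(N{\left(6 \right)} + 8\right) + 4\right)^{3} = \left(\left(\left(-2 - 6\right) + 8\right) + 4\right)^{3} = \left(\left(-8 + 8\right) + 4\right)^{3} = \left(0 + 4\right)^{3} = 4^{3} = 64$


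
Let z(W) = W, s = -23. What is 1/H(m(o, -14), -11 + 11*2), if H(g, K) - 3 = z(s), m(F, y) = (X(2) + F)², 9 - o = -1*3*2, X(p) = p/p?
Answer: -1/20 ≈ -0.050000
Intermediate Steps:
X(p) = 1
o = 15 (o = 9 - (-1*3)*2 = 9 - (-3)*2 = 9 - 1*(-6) = 9 + 6 = 15)
m(F, y) = (1 + F)²
H(g, K) = -20 (H(g, K) = 3 - 23 = -20)
1/H(m(o, -14), -11 + 11*2) = 1/(-20) = -1/20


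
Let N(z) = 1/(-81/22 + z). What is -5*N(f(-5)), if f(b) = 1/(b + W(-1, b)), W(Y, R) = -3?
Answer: 88/67 ≈ 1.3134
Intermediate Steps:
f(b) = 1/(-3 + b) (f(b) = 1/(b - 3) = 1/(-3 + b))
N(z) = 1/(-81/22 + z) (N(z) = 1/(-81*1/22 + z) = 1/(-81/22 + z))
-5*N(f(-5)) = -110/(-81 + 22/(-3 - 5)) = -110/(-81 + 22/(-8)) = -110/(-81 + 22*(-⅛)) = -110/(-81 - 11/4) = -110/(-335/4) = -110*(-4)/335 = -5*(-88/335) = 88/67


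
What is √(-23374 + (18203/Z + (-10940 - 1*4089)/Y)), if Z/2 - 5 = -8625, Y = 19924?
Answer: 13*I*√254992603045263670/42936220 ≈ 152.89*I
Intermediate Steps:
Z = -17240 (Z = 10 + 2*(-8625) = 10 - 17250 = -17240)
√(-23374 + (18203/Z + (-10940 - 1*4089)/Y)) = √(-23374 + (18203/(-17240) + (-10940 - 1*4089)/19924)) = √(-23374 + (18203*(-1/17240) + (-10940 - 4089)*(1/19924))) = √(-23374 + (-18203/17240 - 15029*1/19924)) = √(-23374 + (-18203/17240 - 15029/19924)) = √(-23374 - 155444133/85872440) = √(-2007337856693/85872440) = 13*I*√254992603045263670/42936220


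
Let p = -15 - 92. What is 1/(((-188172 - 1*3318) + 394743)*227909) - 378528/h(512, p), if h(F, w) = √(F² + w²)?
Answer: 1/46323187977 - 378528*√273593/273593 ≈ -723.68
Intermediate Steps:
p = -107
1/(((-188172 - 1*3318) + 394743)*227909) - 378528/h(512, p) = 1/(((-188172 - 1*3318) + 394743)*227909) - 378528/√(512² + (-107)²) = (1/227909)/((-188172 - 3318) + 394743) - 378528/√(262144 + 11449) = (1/227909)/(-191490 + 394743) - 378528*√273593/273593 = (1/227909)/203253 - 378528*√273593/273593 = (1/203253)*(1/227909) - 378528*√273593/273593 = 1/46323187977 - 378528*√273593/273593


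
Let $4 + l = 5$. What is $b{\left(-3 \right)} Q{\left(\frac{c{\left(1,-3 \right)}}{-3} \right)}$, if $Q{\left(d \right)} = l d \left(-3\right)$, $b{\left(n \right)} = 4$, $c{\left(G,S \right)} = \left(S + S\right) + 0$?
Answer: $-24$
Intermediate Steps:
$l = 1$ ($l = -4 + 5 = 1$)
$c{\left(G,S \right)} = 2 S$ ($c{\left(G,S \right)} = 2 S + 0 = 2 S$)
$Q{\left(d \right)} = - 3 d$ ($Q{\left(d \right)} = 1 d \left(-3\right) = d \left(-3\right) = - 3 d$)
$b{\left(-3 \right)} Q{\left(\frac{c{\left(1,-3 \right)}}{-3} \right)} = 4 \left(- 3 \frac{2 \left(-3\right)}{-3}\right) = 4 \left(- 3 \left(\left(-6\right) \left(- \frac{1}{3}\right)\right)\right) = 4 \left(\left(-3\right) 2\right) = 4 \left(-6\right) = -24$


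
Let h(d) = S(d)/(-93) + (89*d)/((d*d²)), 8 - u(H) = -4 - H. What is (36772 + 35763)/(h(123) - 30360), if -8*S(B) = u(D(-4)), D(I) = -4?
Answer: -34018842465/14238801838 ≈ -2.3892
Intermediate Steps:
u(H) = 12 + H (u(H) = 8 - (-4 - H) = 8 + (4 + H) = 12 + H)
S(B) = -1 (S(B) = -(12 - 4)/8 = -⅛*8 = -1)
h(d) = 1/93 + 89/d² (h(d) = -1/(-93) + (89*d)/((d*d²)) = -1*(-1/93) + (89*d)/(d³) = 1/93 + (89*d)/d³ = 1/93 + 89/d²)
(36772 + 35763)/(h(123) - 30360) = (36772 + 35763)/((1/93 + 89/123²) - 30360) = 72535/((1/93 + 89*(1/15129)) - 30360) = 72535/((1/93 + 89/15129) - 30360) = 72535/(7802/468999 - 30360) = 72535/(-14238801838/468999) = 72535*(-468999/14238801838) = -34018842465/14238801838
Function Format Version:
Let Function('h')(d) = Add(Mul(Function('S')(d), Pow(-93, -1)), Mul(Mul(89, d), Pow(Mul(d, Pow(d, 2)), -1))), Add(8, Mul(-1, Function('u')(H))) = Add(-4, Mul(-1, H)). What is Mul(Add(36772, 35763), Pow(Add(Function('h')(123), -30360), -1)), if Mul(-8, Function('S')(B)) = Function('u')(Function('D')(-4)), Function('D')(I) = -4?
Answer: Rational(-34018842465, 14238801838) ≈ -2.3892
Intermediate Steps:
Function('u')(H) = Add(12, H) (Function('u')(H) = Add(8, Mul(-1, Add(-4, Mul(-1, H)))) = Add(8, Add(4, H)) = Add(12, H))
Function('S')(B) = -1 (Function('S')(B) = Mul(Rational(-1, 8), Add(12, -4)) = Mul(Rational(-1, 8), 8) = -1)
Function('h')(d) = Add(Rational(1, 93), Mul(89, Pow(d, -2))) (Function('h')(d) = Add(Mul(-1, Pow(-93, -1)), Mul(Mul(89, d), Pow(Mul(d, Pow(d, 2)), -1))) = Add(Mul(-1, Rational(-1, 93)), Mul(Mul(89, d), Pow(Pow(d, 3), -1))) = Add(Rational(1, 93), Mul(Mul(89, d), Pow(d, -3))) = Add(Rational(1, 93), Mul(89, Pow(d, -2))))
Mul(Add(36772, 35763), Pow(Add(Function('h')(123), -30360), -1)) = Mul(Add(36772, 35763), Pow(Add(Add(Rational(1, 93), Mul(89, Pow(123, -2))), -30360), -1)) = Mul(72535, Pow(Add(Add(Rational(1, 93), Mul(89, Rational(1, 15129))), -30360), -1)) = Mul(72535, Pow(Add(Add(Rational(1, 93), Rational(89, 15129)), -30360), -1)) = Mul(72535, Pow(Add(Rational(7802, 468999), -30360), -1)) = Mul(72535, Pow(Rational(-14238801838, 468999), -1)) = Mul(72535, Rational(-468999, 14238801838)) = Rational(-34018842465, 14238801838)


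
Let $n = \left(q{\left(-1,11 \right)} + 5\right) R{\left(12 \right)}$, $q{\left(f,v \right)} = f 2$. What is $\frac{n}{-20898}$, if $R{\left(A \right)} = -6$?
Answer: $\frac{1}{1161} \approx 0.00086133$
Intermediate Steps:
$q{\left(f,v \right)} = 2 f$
$n = -18$ ($n = \left(2 \left(-1\right) + 5\right) \left(-6\right) = \left(-2 + 5\right) \left(-6\right) = 3 \left(-6\right) = -18$)
$\frac{n}{-20898} = - \frac{18}{-20898} = \left(-18\right) \left(- \frac{1}{20898}\right) = \frac{1}{1161}$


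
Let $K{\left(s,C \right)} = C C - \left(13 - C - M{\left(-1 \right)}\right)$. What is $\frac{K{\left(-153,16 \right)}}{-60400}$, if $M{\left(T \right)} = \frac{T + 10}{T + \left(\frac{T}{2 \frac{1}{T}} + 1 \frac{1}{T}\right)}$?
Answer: $- \frac{253}{60400} \approx -0.0041887$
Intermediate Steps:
$M{\left(T \right)} = \frac{10 + T}{T + \frac{1}{T} + \frac{T^{2}}{2}}$ ($M{\left(T \right)} = \frac{10 + T}{T + \left(T \frac{T}{2} + \frac{1}{T}\right)} = \frac{10 + T}{T + \left(\frac{T^{2}}{2} + \frac{1}{T}\right)} = \frac{10 + T}{T + \left(\frac{1}{T} + \frac{T^{2}}{2}\right)} = \frac{10 + T}{T + \frac{1}{T} + \frac{T^{2}}{2}}$)
$K{\left(s,C \right)} = -19 + C + C^{2}$ ($K{\left(s,C \right)} = C C - \left(13 - C + \frac{2 \left(10 - 1\right)}{2 + \left(-1\right)^{3} + 2 \left(-1\right)^{2}}\right) = C^{2} - \left(13 - C + 2 \frac{1}{2 - 1 + 2 \cdot 1} \cdot 9\right) = C^{2} - \left(13 - C + 2 \frac{1}{2 - 1 + 2} \cdot 9\right) = C^{2} - \left(13 - C + 2 \cdot \frac{1}{3} \cdot 9\right) = C^{2} + \left(\left(-6 + C\right) - 13\right) = C^{2} + \left(-19 + C\right) = -19 + C + C^{2}$)
$\frac{K{\left(-153,16 \right)}}{-60400} = \frac{-19 + 16 + 16^{2}}{-60400} = \left(-19 + 16 + 256\right) \left(- \frac{1}{60400}\right) = 253 \left(- \frac{1}{60400}\right) = - \frac{253}{60400}$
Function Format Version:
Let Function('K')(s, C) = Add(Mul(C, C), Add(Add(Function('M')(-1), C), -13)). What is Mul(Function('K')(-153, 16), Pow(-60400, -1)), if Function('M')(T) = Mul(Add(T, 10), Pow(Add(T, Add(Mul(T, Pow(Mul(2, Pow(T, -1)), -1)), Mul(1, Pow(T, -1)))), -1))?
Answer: Rational(-253, 60400) ≈ -0.0041887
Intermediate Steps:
Function('M')(T) = Mul(Pow(Add(T, Pow(T, -1), Mul(Rational(1, 2), Pow(T, 2))), -1), Add(10, T)) (Function('M')(T) = Mul(Add(10, T), Pow(Add(T, Add(Mul(T, Mul(Rational(1, 2), T)), Pow(T, -1))), -1)) = Mul(Add(10, T), Pow(Add(T, Add(Mul(Rational(1, 2), Pow(T, 2)), Pow(T, -1))), -1)) = Mul(Add(10, T), Pow(Add(T, Add(Pow(T, -1), Mul(Rational(1, 2), Pow(T, 2)))), -1)) = Mul(Add(10, T), Pow(Add(T, Pow(T, -1), Mul(Rational(1, 2), Pow(T, 2))), -1)) = Mul(Pow(Add(T, Pow(T, -1), Mul(Rational(1, 2), Pow(T, 2))), -1), Add(10, T)))
Function('K')(s, C) = Add(-19, C, Pow(C, 2)) (Function('K')(s, C) = Add(Mul(C, C), Add(Add(Mul(2, -1, Pow(Add(2, Pow(-1, 3), Mul(2, Pow(-1, 2))), -1), Add(10, -1)), C), -13)) = Add(Pow(C, 2), Add(Add(Mul(2, -1, Pow(Add(2, -1, Mul(2, 1)), -1), 9), C), -13)) = Add(Pow(C, 2), Add(Add(Mul(2, -1, Pow(Add(2, -1, 2), -1), 9), C), -13)) = Add(Pow(C, 2), Add(Add(Mul(2, -1, Pow(3, -1), 9), C), -13)) = Add(Pow(C, 2), Add(Add(Mul(2, -1, Rational(1, 3), 9), C), -13)) = Add(Pow(C, 2), Add(Add(-6, C), -13)) = Add(Pow(C, 2), Add(-19, C)) = Add(-19, C, Pow(C, 2)))
Mul(Function('K')(-153, 16), Pow(-60400, -1)) = Mul(Add(-19, 16, Pow(16, 2)), Pow(-60400, -1)) = Mul(Add(-19, 16, 256), Rational(-1, 60400)) = Mul(253, Rational(-1, 60400)) = Rational(-253, 60400)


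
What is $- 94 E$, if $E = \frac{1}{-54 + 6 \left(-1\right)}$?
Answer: $\frac{47}{30} \approx 1.5667$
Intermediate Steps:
$E = - \frac{1}{60}$ ($E = \frac{1}{-54 - 6} = \frac{1}{-60} = - \frac{1}{60} \approx -0.016667$)
$- 94 E = \left(-94\right) \left(- \frac{1}{60}\right) = \frac{47}{30}$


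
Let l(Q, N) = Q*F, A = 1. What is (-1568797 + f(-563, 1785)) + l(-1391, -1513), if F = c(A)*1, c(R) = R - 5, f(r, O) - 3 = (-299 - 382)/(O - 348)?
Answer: -748787397/479 ≈ -1.5632e+6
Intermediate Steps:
f(r, O) = 3 - 681/(-348 + O) (f(r, O) = 3 + (-299 - 382)/(O - 348) = 3 - 681/(-348 + O))
c(R) = -5 + R
F = -4 (F = (-5 + 1)*1 = -4*1 = -4)
l(Q, N) = -4*Q (l(Q, N) = Q*(-4) = -4*Q)
(-1568797 + f(-563, 1785)) + l(-1391, -1513) = (-1568797 + 3*(-575 + 1785)/(-348 + 1785)) - 4*(-1391) = (-1568797 + 3*1210/1437) + 5564 = (-1568797 + 3*(1/1437)*1210) + 5564 = (-1568797 + 1210/479) + 5564 = -751452553/479 + 5564 = -748787397/479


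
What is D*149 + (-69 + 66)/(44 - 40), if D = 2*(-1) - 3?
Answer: -2983/4 ≈ -745.75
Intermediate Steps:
D = -5 (D = -2 - 3 = -5)
D*149 + (-69 + 66)/(44 - 40) = -5*149 + (-69 + 66)/(44 - 40) = -745 - 3/4 = -745 - 3*¼ = -745 - ¾ = -2983/4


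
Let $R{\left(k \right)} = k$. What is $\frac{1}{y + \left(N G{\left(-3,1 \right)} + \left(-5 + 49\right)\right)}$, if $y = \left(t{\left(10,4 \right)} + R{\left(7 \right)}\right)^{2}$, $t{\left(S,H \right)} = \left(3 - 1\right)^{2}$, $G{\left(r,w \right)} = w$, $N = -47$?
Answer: $\frac{1}{118} \approx 0.0084746$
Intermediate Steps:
$t{\left(S,H \right)} = 4$ ($t{\left(S,H \right)} = 2^{2} = 4$)
$y = 121$ ($y = \left(4 + 7\right)^{2} = 11^{2} = 121$)
$\frac{1}{y + \left(N G{\left(-3,1 \right)} + \left(-5 + 49\right)\right)} = \frac{1}{121 + \left(\left(-47\right) 1 + \left(-5 + 49\right)\right)} = \frac{1}{121 + \left(-47 + 44\right)} = \frac{1}{121 - 3} = \frac{1}{118}$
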